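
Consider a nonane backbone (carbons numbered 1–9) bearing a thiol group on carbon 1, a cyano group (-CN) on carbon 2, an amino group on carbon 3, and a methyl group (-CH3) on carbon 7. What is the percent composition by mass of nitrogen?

Atom tally by fragment:
  HSCH2 → C:1 H:3 S:1
  CH(CN) → C:2 H:1 N:1
  CH(NH2) → C:1 H:3 N:1
  CH2 → C:1 H:2
  CH2 → C:1 H:2
  CH2 → C:1 H:2
  CH(CH3) → C:2 H:4
  CH2 → C:1 H:2
  CH3 → C:1 H:3
Element totals:
  C: 11
  H: 22
  N: 2
  S: 1
Molecular formula: C11H22N2S.
Molar mass = 214.371 g/mol.
Mass from N: 2 × 14.007 = 28.014 g/mol.
%N = 28.014 / 214.371 × 100 = 13.07%.

13.07%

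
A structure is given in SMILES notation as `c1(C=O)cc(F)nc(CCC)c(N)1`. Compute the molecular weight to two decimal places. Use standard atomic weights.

182.20 g/mol

Atom tally by fragment:
  pyridine ring core → C:5 H:5 N:1
  (− 4 ring H displaced by substituents)
  + CHO → C:1 H:1 O:1
  + F → F:1
  + CH2CH2CH3 → C:3 H:7
  + NH2 → N:1 H:2
Element totals:
  C: 9
  H: 11
  F: 1
  N: 2
  O: 1
Molecular formula: C9H11FN2O.
  M = 9(12.011) + 11(1.008) + 18.998 + 2(14.007) + 15.999
    = 108.099 + 11.088 + 18.998 + 28.014 + 15.999 = 182.198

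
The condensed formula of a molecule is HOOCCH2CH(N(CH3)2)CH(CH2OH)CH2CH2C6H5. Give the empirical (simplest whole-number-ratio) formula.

C15H23NO3

Element totals:
  C: 15
  H: 23
  N: 1
  O: 3
Molecular formula: C15H23NO3.
gcd of subscripts (15, 23, 1, 3) = 1, so the empirical formula equals the molecular formula.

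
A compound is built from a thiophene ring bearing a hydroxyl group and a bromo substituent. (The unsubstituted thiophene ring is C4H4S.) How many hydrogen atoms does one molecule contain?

3

Atom tally by fragment:
  thiophene ring core → C:4 H:4 S:1
  (− 2 ring H displaced by substituents)
  + OH → O:1 H:1
  + Br → Br:1
Element totals:
  C: 4
  H: 3
  Br: 1
  O: 1
  S: 1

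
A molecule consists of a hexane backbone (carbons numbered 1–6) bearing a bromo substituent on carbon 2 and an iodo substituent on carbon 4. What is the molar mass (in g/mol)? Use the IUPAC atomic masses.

Atom tally by fragment:
  CH3 → C:1 H:3
  CH(Br) → C:1 H:1 Br:1
  CH2 → C:1 H:2
  CH(I) → C:1 H:1 I:1
  CH2 → C:1 H:2
  CH3 → C:1 H:3
Element totals:
  C: 6
  H: 12
  Br: 1
  I: 1
Molecular formula: C6H12BrI.
  M = 6(12.011) + 12(1.008) + 79.904 + 126.904
    = 72.066 + 12.096 + 79.904 + 126.904 = 290.970

290.97 g/mol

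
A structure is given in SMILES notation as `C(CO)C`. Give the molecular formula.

C3H8O

Atom tally by fragment:
  HOCH2CH2 → C:2 H:5 O:1
  CH3 → C:1 H:3
Element totals:
  C: 3
  H: 8
  O: 1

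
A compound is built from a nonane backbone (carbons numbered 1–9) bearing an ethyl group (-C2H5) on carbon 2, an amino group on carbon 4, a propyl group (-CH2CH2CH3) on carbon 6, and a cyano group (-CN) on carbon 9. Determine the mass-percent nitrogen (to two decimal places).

11.75%

Atom tally by fragment:
  CH3 → C:1 H:3
  CH(C2H5) → C:3 H:6
  CH2 → C:1 H:2
  CH(NH2) → C:1 H:3 N:1
  CH2 → C:1 H:2
  CH(CH2CH2CH3) → C:4 H:8
  CH2 → C:1 H:2
  CH2 → C:1 H:2
  CH2CN → C:2 H:2 N:1
Element totals:
  C: 15
  H: 30
  N: 2
Molecular formula: C15H30N2.
Molar mass = 238.419 g/mol.
Mass from N: 2 × 14.007 = 28.014 g/mol.
%N = 28.014 / 238.419 × 100 = 11.75%.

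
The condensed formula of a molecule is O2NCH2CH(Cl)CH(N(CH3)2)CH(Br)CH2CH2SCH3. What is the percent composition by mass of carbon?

Element totals:
  C: 9
  H: 18
  Br: 1
  Cl: 1
  N: 2
  O: 2
  S: 1
Molecular formula: C9H18BrClN2O2S.
Molar mass = 333.669 g/mol.
Mass from C: 9 × 12.011 = 108.099 g/mol.
%C = 108.099 / 333.669 × 100 = 32.40%.

32.40%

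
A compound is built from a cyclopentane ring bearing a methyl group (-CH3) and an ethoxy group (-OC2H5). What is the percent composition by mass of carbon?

74.94%

Atom tally by fragment:
  cyclopentane ring core → C:5 H:10
  (− 2 ring H displaced by substituents)
  + CH3 → C:1 H:3
  + OC2H5 → C:2 H:5 O:1
Element totals:
  C: 8
  H: 16
  O: 1
Molecular formula: C8H16O.
Molar mass = 128.215 g/mol.
Mass from C: 8 × 12.011 = 96.088 g/mol.
%C = 96.088 / 128.215 × 100 = 74.94%.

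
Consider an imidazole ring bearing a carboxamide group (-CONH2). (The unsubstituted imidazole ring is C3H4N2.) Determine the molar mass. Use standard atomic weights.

Atom tally by fragment:
  imidazole ring core → C:3 H:4 N:2
  (− 1 ring H displaced by substituents)
  + CONH2 → C:1 H:2 O:1 N:1
Element totals:
  C: 4
  H: 5
  N: 3
  O: 1
Molecular formula: C4H5N3O.
  M = 4(12.011) + 5(1.008) + 3(14.007) + 15.999
    = 48.044 + 5.040 + 42.021 + 15.999 = 111.104

111.10 g/mol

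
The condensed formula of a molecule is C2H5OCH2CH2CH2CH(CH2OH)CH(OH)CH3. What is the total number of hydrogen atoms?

20

Atom tally by fragment:
  C2H5OCH2 → C:3 H:7 O:1
  CH2 → C:1 H:2
  CH2 → C:1 H:2
  CH(CH2OH) → C:2 H:4 O:1
  CH(OH) → C:1 H:2 O:1
  CH3 → C:1 H:3
Element totals:
  C: 9
  H: 20
  O: 3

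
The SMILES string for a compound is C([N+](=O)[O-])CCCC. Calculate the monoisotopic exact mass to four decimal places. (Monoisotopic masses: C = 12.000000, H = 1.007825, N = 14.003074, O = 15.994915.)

Atom tally by fragment:
  O2NCH2 → C:1 H:2 N:1 O:2
  CH2 → C:1 H:2
  CH2 → C:1 H:2
  CH2 → C:1 H:2
  CH3 → C:1 H:3
Element totals:
  C: 5
  H: 11
  N: 1
  O: 2
Molecular formula: C5H11NO2.
  M = 5(12.0) + 11(1.007825) + 14.003074 + 2(15.994915)
    = 60.000000 + 11.086075 + 14.003074 + 31.989830 = 117.078979

117.0790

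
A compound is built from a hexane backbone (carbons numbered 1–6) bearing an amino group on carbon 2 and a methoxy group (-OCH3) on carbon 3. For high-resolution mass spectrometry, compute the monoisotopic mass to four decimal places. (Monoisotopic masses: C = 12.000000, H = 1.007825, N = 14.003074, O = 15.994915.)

131.1310

Atom tally by fragment:
  CH3 → C:1 H:3
  CH(NH2) → C:1 H:3 N:1
  CH(OCH3) → C:2 H:4 O:1
  CH2 → C:1 H:2
  CH2 → C:1 H:2
  CH3 → C:1 H:3
Element totals:
  C: 7
  H: 17
  N: 1
  O: 1
Molecular formula: C7H17NO.
  M = 7(12.0) + 17(1.007825) + 14.003074 + 15.994915
    = 84.000000 + 17.133025 + 14.003074 + 15.994915 = 131.131014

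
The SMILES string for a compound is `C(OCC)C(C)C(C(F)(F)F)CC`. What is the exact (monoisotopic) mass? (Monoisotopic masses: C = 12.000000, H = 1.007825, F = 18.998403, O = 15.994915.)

Atom tally by fragment:
  C2H5OCH2 → C:3 H:7 O:1
  CH(CH3) → C:2 H:4
  CH(CF3) → C:2 H:1 F:3
  CH2 → C:1 H:2
  CH3 → C:1 H:3
Element totals:
  C: 9
  H: 17
  F: 3
  O: 1
Molecular formula: C9H17F3O.
  M = 9(12.0) + 17(1.007825) + 3(18.998403) + 15.994915
    = 108.000000 + 17.133025 + 56.995209 + 15.994915 = 198.123149

198.1231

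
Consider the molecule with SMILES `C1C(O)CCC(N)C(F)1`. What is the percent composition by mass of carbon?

Atom tally by fragment:
  cyclohexane ring core → C:6 H:12
  (− 3 ring H displaced by substituents)
  + OH → O:1 H:1
  + NH2 → N:1 H:2
  + F → F:1
Element totals:
  C: 6
  H: 12
  F: 1
  N: 1
  O: 1
Molecular formula: C6H12FNO.
Molar mass = 133.166 g/mol.
Mass from C: 6 × 12.011 = 72.066 g/mol.
%C = 72.066 / 133.166 × 100 = 54.12%.

54.12%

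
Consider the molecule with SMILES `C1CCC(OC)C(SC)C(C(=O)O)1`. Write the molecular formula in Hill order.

Atom tally by fragment:
  cyclohexane ring core → C:6 H:12
  (− 3 ring H displaced by substituents)
  + OCH3 → C:1 H:3 O:1
  + SCH3 → C:1 H:3 S:1
  + COOH → C:1 H:1 O:2
Element totals:
  C: 9
  H: 16
  O: 3
  S: 1

C9H16O3S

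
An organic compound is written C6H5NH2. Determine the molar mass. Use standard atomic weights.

Element totals:
  C: 6
  H: 7
  N: 1
Molecular formula: C6H7N.
  M = 6(12.011) + 7(1.008) + 14.007
    = 72.066 + 7.056 + 14.007 = 93.129

93.13 g/mol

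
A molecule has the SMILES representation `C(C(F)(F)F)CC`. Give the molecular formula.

C4H7F3

Atom tally by fragment:
  F3CCH2 → C:2 H:2 F:3
  CH2 → C:1 H:2
  CH3 → C:1 H:3
Element totals:
  C: 4
  H: 7
  F: 3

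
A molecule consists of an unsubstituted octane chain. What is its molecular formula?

Atom tally by fragment:
  CH3 → C:1 H:3
  CH2 → C:1 H:2
  CH2 → C:1 H:2
  CH2 → C:1 H:2
  CH2 → C:1 H:2
  CH2 → C:1 H:2
  CH2 → C:1 H:2
  CH3 → C:1 H:3
Element totals:
  C: 8
  H: 18

C8H18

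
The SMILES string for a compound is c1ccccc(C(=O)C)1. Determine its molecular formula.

Atom tally by fragment:
  benzene ring core → C:6 H:6
  (− 1 ring H displaced by substituents)
  + COCH3 → C:2 H:3 O:1
Element totals:
  C: 8
  H: 8
  O: 1

C8H8O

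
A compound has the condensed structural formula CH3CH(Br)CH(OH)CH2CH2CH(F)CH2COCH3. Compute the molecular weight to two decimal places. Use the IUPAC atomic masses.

255.13 g/mol

Element totals:
  C: 9
  H: 16
  Br: 1
  F: 1
  O: 2
Molecular formula: C9H16BrFO2.
  M = 9(12.011) + 16(1.008) + 79.904 + 18.998 + 2(15.999)
    = 108.099 + 16.128 + 79.904 + 18.998 + 31.998 = 255.127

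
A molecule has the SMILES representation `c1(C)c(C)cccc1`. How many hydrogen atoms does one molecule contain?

10

Atom tally by fragment:
  benzene ring core → C:6 H:6
  (− 2 ring H displaced by substituents)
  + CH3 → C:1 H:3
  + CH3 → C:1 H:3
Element totals:
  C: 8
  H: 10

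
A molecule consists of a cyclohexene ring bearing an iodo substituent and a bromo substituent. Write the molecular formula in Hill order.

Atom tally by fragment:
  cyclohexene ring core → C:6 H:10
  (− 2 ring H displaced by substituents)
  + I → I:1
  + Br → Br:1
Element totals:
  C: 6
  H: 8
  Br: 1
  I: 1

C6H8BrI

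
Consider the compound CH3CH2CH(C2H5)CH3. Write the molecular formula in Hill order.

Atom tally by fragment:
  CH3 → C:1 H:3
  CH2 → C:1 H:2
  CH(C2H5) → C:3 H:6
  CH3 → C:1 H:3
Element totals:
  C: 6
  H: 14

C6H14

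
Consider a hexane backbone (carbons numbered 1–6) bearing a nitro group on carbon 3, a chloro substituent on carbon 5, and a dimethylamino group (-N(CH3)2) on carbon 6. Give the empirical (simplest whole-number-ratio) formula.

C8H17ClN2O2

Atom tally by fragment:
  CH3 → C:1 H:3
  CH2 → C:1 H:2
  CH(NO2) → C:1 H:1 N:1 O:2
  CH2 → C:1 H:2
  CH(Cl) → C:1 H:1 Cl:1
  CH2N(CH3)2 → C:3 H:8 N:1
Element totals:
  C: 8
  H: 17
  Cl: 1
  N: 2
  O: 2
Molecular formula: C8H17ClN2O2.
gcd of subscripts (8, 1, 17, 2, 2) = 1, so the empirical formula equals the molecular formula.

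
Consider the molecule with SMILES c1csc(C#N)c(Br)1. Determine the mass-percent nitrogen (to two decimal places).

7.45%

Atom tally by fragment:
  thiophene ring core → C:4 H:4 S:1
  (− 2 ring H displaced by substituents)
  + CN → C:1 N:1
  + Br → Br:1
Element totals:
  C: 5
  H: 2
  Br: 1
  N: 1
  S: 1
Molecular formula: C5H2BrNS.
Molar mass = 188.042 g/mol.
Mass from N: 1 × 14.007 = 14.007 g/mol.
%N = 14.007 / 188.042 × 100 = 7.45%.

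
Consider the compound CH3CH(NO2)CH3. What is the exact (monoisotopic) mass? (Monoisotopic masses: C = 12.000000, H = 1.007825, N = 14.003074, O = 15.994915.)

89.0477

Atom tally by fragment:
  CH3 → C:1 H:3
  CH(NO2) → C:1 H:1 N:1 O:2
  CH3 → C:1 H:3
Element totals:
  C: 3
  H: 7
  N: 1
  O: 2
Molecular formula: C3H7NO2.
  M = 3(12.0) + 7(1.007825) + 14.003074 + 2(15.994915)
    = 36.000000 + 7.054775 + 14.003074 + 31.989830 = 89.047679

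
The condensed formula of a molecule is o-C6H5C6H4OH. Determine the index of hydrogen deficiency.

Atom tally by fragment:
  benzene ring core → C:6 H:6
  (− 2 ring H displaced by substituents)
  + C6H5 → C:6 H:5
  + OH → O:1 H:1
Element totals:
  C: 12
  H: 10
  O: 1
Molecular formula: C12H10O.
DoU = (2C + 2 + N − H − X) / 2 = (2·12 + 2 + 0 − 10 − 0) / 2 = 8.

8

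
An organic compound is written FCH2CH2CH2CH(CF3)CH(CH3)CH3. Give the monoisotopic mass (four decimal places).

186.1032

Atom tally by fragment:
  FCH2 → C:1 H:2 F:1
  CH2 → C:1 H:2
  CH2 → C:1 H:2
  CH(CF3) → C:2 H:1 F:3
  CH(CH3) → C:2 H:4
  CH3 → C:1 H:3
Element totals:
  C: 8
  H: 14
  F: 4
Molecular formula: C8H14F4.
  M = 8(12.0) + 14(1.007825) + 4(18.998403)
    = 96.000000 + 14.109550 + 75.993612 = 186.103162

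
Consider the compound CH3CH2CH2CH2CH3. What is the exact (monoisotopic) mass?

Atom tally by fragment:
  CH3 → C:1 H:3
  CH2 → C:1 H:2
  CH2 → C:1 H:2
  CH2 → C:1 H:2
  CH3 → C:1 H:3
Element totals:
  C: 5
  H: 12
Molecular formula: C5H12.
  M = 5(12.0) + 12(1.007825)
    = 60.000000 + 12.093900 = 72.093900

72.0939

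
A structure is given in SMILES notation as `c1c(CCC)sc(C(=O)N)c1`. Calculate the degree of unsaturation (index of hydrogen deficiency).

4

Atom tally by fragment:
  thiophene ring core → C:4 H:4 S:1
  (− 2 ring H displaced by substituents)
  + CH2CH2CH3 → C:3 H:7
  + CONH2 → C:1 H:2 O:1 N:1
Element totals:
  C: 8
  H: 11
  N: 1
  O: 1
  S: 1
Molecular formula: C8H11NOS.
DoU = (2C + 2 + N − H − X) / 2 = (2·8 + 2 + 1 − 11 − 0) / 2 = 4.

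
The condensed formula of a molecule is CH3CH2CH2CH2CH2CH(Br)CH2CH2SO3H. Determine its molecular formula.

C8H17BrO3S

Atom tally by fragment:
  CH3 → C:1 H:3
  CH2 → C:1 H:2
  CH2 → C:1 H:2
  CH2 → C:1 H:2
  CH2 → C:1 H:2
  CH(Br) → C:1 H:1 Br:1
  CH2 → C:1 H:2
  CH2SO3H → C:1 H:3 S:1 O:3
Element totals:
  C: 8
  H: 17
  Br: 1
  O: 3
  S: 1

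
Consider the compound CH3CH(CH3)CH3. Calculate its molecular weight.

Atom tally by fragment:
  CH3 → C:1 H:3
  CH(CH3) → C:2 H:4
  CH3 → C:1 H:3
Element totals:
  C: 4
  H: 10
Molecular formula: C4H10.
  M = 4(12.011) + 10(1.008)
    = 48.044 + 10.080 = 58.124

58.12 g/mol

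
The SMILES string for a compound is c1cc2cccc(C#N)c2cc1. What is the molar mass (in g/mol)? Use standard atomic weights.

Atom tally by fragment:
  naphthalene ring system core → C:10 H:8
  (− 1 ring H displaced by substituents)
  + CN → C:1 N:1
Element totals:
  C: 11
  H: 7
  N: 1
Molecular formula: C11H7N.
  M = 11(12.011) + 7(1.008) + 14.007
    = 132.121 + 7.056 + 14.007 = 153.184

153.18 g/mol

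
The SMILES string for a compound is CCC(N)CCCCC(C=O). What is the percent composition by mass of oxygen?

10.17%

Atom tally by fragment:
  CH3 → C:1 H:3
  CH2 → C:1 H:2
  CH(NH2) → C:1 H:3 N:1
  CH2 → C:1 H:2
  CH2 → C:1 H:2
  CH2 → C:1 H:2
  CH2 → C:1 H:2
  CH2CHO → C:2 H:3 O:1
Element totals:
  C: 9
  H: 19
  N: 1
  O: 1
Molecular formula: C9H19NO.
Molar mass = 157.257 g/mol.
Mass from O: 1 × 15.999 = 15.999 g/mol.
%O = 15.999 / 157.257 × 100 = 10.17%.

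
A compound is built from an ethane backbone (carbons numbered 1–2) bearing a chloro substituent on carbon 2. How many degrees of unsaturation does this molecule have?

0

Atom tally by fragment:
  CH3 → C:1 H:3
  CH2Cl → C:1 H:2 Cl:1
Element totals:
  C: 2
  H: 5
  Cl: 1
Molecular formula: C2H5Cl.
DoU = (2C + 2 + N − H − X) / 2 = (2·2 + 2 + 0 − 5 − 1) / 2 = 0.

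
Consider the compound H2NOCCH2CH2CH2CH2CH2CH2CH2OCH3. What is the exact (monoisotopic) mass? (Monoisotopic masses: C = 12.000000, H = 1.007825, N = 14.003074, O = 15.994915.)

173.1416

Element totals:
  C: 9
  H: 19
  N: 1
  O: 2
Molecular formula: C9H19NO2.
  M = 9(12.0) + 19(1.007825) + 14.003074 + 2(15.994915)
    = 108.000000 + 19.148675 + 14.003074 + 31.989830 = 173.141579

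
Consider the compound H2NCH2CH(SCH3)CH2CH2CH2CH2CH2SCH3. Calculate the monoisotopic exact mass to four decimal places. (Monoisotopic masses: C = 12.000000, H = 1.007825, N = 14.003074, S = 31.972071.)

207.1115

Atom tally by fragment:
  H2NCH2 → C:1 H:4 N:1
  CH(SCH3) → C:2 H:4 S:1
  CH2 → C:1 H:2
  CH2 → C:1 H:2
  CH2 → C:1 H:2
  CH2 → C:1 H:2
  CH2SCH3 → C:2 H:5 S:1
Element totals:
  C: 9
  H: 21
  N: 1
  S: 2
Molecular formula: C9H21NS2.
  M = 9(12.0) + 21(1.007825) + 14.003074 + 2(31.972071)
    = 108.000000 + 21.164325 + 14.003074 + 63.944142 = 207.111541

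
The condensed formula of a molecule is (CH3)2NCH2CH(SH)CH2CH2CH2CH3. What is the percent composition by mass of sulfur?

19.88%

Element totals:
  C: 8
  H: 19
  N: 1
  S: 1
Molecular formula: C8H19NS.
Molar mass = 161.307 g/mol.
Mass from S: 1 × 32.06 = 32.060 g/mol.
%S = 32.060 / 161.307 × 100 = 19.88%.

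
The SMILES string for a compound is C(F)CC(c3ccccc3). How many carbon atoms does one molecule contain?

Atom tally by fragment:
  FCH2 → C:1 H:2 F:1
  CH2 → C:1 H:2
  CH2C6H5 → C:7 H:7
Element totals:
  C: 9
  H: 11
  F: 1

9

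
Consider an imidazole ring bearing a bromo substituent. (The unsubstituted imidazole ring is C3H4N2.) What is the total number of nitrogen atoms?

2

Atom tally by fragment:
  imidazole ring core → C:3 H:4 N:2
  (− 1 ring H displaced by substituents)
  + Br → Br:1
Element totals:
  C: 3
  H: 3
  Br: 1
  N: 2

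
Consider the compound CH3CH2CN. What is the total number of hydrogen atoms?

Element totals:
  C: 3
  H: 5
  N: 1

5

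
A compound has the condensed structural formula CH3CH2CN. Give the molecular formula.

Element totals:
  C: 3
  H: 5
  N: 1

C3H5N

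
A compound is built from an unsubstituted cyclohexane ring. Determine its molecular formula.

Atom tally by fragment:
  cyclohexane ring core → C:6 H:12
Element totals:
  C: 6
  H: 12

C6H12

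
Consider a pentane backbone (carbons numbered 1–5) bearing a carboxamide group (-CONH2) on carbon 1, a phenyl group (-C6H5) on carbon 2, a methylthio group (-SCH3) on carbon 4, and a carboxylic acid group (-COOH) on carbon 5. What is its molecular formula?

Atom tally by fragment:
  H2NOCCH2 → C:2 H:4 O:1 N:1
  CH(C6H5) → C:7 H:6
  CH2 → C:1 H:2
  CH(SCH3) → C:2 H:4 S:1
  CH2COOH → C:2 H:3 O:2
Element totals:
  C: 14
  H: 19
  N: 1
  O: 3
  S: 1

C14H19NO3S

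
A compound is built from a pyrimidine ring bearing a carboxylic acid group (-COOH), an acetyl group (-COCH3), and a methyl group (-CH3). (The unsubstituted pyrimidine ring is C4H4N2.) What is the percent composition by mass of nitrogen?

15.55%

Atom tally by fragment:
  pyrimidine ring core → C:4 H:4 N:2
  (− 3 ring H displaced by substituents)
  + COOH → C:1 H:1 O:2
  + COCH3 → C:2 H:3 O:1
  + CH3 → C:1 H:3
Element totals:
  C: 8
  H: 8
  N: 2
  O: 3
Molecular formula: C8H8N2O3.
Molar mass = 180.163 g/mol.
Mass from N: 2 × 14.007 = 28.014 g/mol.
%N = 28.014 / 180.163 × 100 = 15.55%.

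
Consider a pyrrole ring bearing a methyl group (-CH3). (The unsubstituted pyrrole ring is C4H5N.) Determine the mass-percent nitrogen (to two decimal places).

Atom tally by fragment:
  pyrrole ring core → C:4 H:5 N:1
  (− 1 ring H displaced by substituents)
  + CH3 → C:1 H:3
Element totals:
  C: 5
  H: 7
  N: 1
Molecular formula: C5H7N.
Molar mass = 81.118 g/mol.
Mass from N: 1 × 14.007 = 14.007 g/mol.
%N = 14.007 / 81.118 × 100 = 17.27%.

17.27%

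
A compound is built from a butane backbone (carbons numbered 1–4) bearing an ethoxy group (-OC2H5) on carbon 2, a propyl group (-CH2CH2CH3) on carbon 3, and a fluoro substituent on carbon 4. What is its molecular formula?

C9H19FO

Atom tally by fragment:
  CH3 → C:1 H:3
  CH(OC2H5) → C:3 H:6 O:1
  CH(CH2CH2CH3) → C:4 H:8
  CH2F → C:1 H:2 F:1
Element totals:
  C: 9
  H: 19
  F: 1
  O: 1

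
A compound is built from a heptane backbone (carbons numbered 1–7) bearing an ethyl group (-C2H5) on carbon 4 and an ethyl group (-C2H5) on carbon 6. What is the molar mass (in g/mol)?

156.31 g/mol

Atom tally by fragment:
  CH3 → C:1 H:3
  CH2 → C:1 H:2
  CH2 → C:1 H:2
  CH(C2H5) → C:3 H:6
  CH2 → C:1 H:2
  CH(C2H5) → C:3 H:6
  CH3 → C:1 H:3
Element totals:
  C: 11
  H: 24
Molecular formula: C11H24.
  M = 11(12.011) + 24(1.008)
    = 132.121 + 24.192 = 156.313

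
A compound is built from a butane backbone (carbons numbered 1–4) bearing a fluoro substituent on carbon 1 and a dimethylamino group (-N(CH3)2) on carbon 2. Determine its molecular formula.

Atom tally by fragment:
  FCH2 → C:1 H:2 F:1
  CH(N(CH3)2) → C:3 H:7 N:1
  CH2 → C:1 H:2
  CH3 → C:1 H:3
Element totals:
  C: 6
  H: 14
  F: 1
  N: 1

C6H14FN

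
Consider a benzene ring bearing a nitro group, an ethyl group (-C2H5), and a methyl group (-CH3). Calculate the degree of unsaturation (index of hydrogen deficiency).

Atom tally by fragment:
  benzene ring core → C:6 H:6
  (− 3 ring H displaced by substituents)
  + NO2 → N:1 O:2
  + C2H5 → C:2 H:5
  + CH3 → C:1 H:3
Element totals:
  C: 9
  H: 11
  N: 1
  O: 2
Molecular formula: C9H11NO2.
DoU = (2C + 2 + N − H − X) / 2 = (2·9 + 2 + 1 − 11 − 0) / 2 = 5.

5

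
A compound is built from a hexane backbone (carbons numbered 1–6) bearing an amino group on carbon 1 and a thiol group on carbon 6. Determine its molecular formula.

Atom tally by fragment:
  H2NCH2 → C:1 H:4 N:1
  CH2 → C:1 H:2
  CH2 → C:1 H:2
  CH2 → C:1 H:2
  CH2 → C:1 H:2
  CH2SH → C:1 H:3 S:1
Element totals:
  C: 6
  H: 15
  N: 1
  S: 1

C6H15NS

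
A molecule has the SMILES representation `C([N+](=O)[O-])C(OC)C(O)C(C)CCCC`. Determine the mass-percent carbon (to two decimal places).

54.77%

Atom tally by fragment:
  O2NCH2 → C:1 H:2 N:1 O:2
  CH(OCH3) → C:2 H:4 O:1
  CH(OH) → C:1 H:2 O:1
  CH(CH3) → C:2 H:4
  CH2 → C:1 H:2
  CH2 → C:1 H:2
  CH2 → C:1 H:2
  CH3 → C:1 H:3
Element totals:
  C: 10
  H: 21
  N: 1
  O: 4
Molecular formula: C10H21NO4.
Molar mass = 219.281 g/mol.
Mass from C: 10 × 12.011 = 120.110 g/mol.
%C = 120.110 / 219.281 × 100 = 54.77%.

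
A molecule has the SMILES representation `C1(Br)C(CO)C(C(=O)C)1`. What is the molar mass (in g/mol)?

Atom tally by fragment:
  cyclopropane ring core → C:3 H:6
  (− 3 ring H displaced by substituents)
  + Br → Br:1
  + CH2OH → C:1 H:3 O:1
  + COCH3 → C:2 H:3 O:1
Element totals:
  C: 6
  H: 9
  Br: 1
  O: 2
Molecular formula: C6H9BrO2.
  M = 6(12.011) + 9(1.008) + 79.904 + 2(15.999)
    = 72.066 + 9.072 + 79.904 + 31.998 = 193.040

193.04 g/mol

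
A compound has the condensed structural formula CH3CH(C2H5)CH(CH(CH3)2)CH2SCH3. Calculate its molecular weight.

Atom tally by fragment:
  CH3 → C:1 H:3
  CH(C2H5) → C:3 H:6
  CH(CH(CH3)2) → C:4 H:8
  CH2SCH3 → C:2 H:5 S:1
Element totals:
  C: 10
  H: 22
  S: 1
Molecular formula: C10H22S.
  M = 10(12.011) + 22(1.008) + 32.06
    = 120.110 + 22.176 + 32.060 = 174.346

174.35 g/mol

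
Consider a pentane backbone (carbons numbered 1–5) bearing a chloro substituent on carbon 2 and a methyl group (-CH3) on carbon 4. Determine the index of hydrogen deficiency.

Atom tally by fragment:
  CH3 → C:1 H:3
  CH(Cl) → C:1 H:1 Cl:1
  CH2 → C:1 H:2
  CH(CH3) → C:2 H:4
  CH3 → C:1 H:3
Element totals:
  C: 6
  H: 13
  Cl: 1
Molecular formula: C6H13Cl.
DoU = (2C + 2 + N − H − X) / 2 = (2·6 + 2 + 0 − 13 − 1) / 2 = 0.

0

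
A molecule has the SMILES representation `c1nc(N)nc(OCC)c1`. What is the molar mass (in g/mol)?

Atom tally by fragment:
  pyrimidine ring core → C:4 H:4 N:2
  (− 2 ring H displaced by substituents)
  + NH2 → N:1 H:2
  + OC2H5 → C:2 H:5 O:1
Element totals:
  C: 6
  H: 9
  N: 3
  O: 1
Molecular formula: C6H9N3O.
  M = 6(12.011) + 9(1.008) + 3(14.007) + 15.999
    = 72.066 + 9.072 + 42.021 + 15.999 = 139.158

139.16 g/mol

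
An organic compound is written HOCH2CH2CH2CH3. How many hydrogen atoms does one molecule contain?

10

Atom tally by fragment:
  HOCH2 → C:1 H:3 O:1
  CH2 → C:1 H:2
  CH2 → C:1 H:2
  CH3 → C:1 H:3
Element totals:
  C: 4
  H: 10
  O: 1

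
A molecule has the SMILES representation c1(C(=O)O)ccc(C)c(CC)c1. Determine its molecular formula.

Atom tally by fragment:
  benzene ring core → C:6 H:6
  (− 3 ring H displaced by substituents)
  + COOH → C:1 H:1 O:2
  + CH3 → C:1 H:3
  + C2H5 → C:2 H:5
Element totals:
  C: 10
  H: 12
  O: 2

C10H12O2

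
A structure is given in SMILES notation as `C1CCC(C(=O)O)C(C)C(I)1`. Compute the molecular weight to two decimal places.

268.09 g/mol

Atom tally by fragment:
  cyclohexane ring core → C:6 H:12
  (− 3 ring H displaced by substituents)
  + COOH → C:1 H:1 O:2
  + CH3 → C:1 H:3
  + I → I:1
Element totals:
  C: 8
  H: 13
  I: 1
  O: 2
Molecular formula: C8H13IO2.
  M = 8(12.011) + 13(1.008) + 126.904 + 2(15.999)
    = 96.088 + 13.104 + 126.904 + 31.998 = 268.094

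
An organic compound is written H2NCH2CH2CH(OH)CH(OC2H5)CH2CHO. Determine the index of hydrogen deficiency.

1

Atom tally by fragment:
  H2NCH2 → C:1 H:4 N:1
  CH2 → C:1 H:2
  CH(OH) → C:1 H:2 O:1
  CH(OC2H5) → C:3 H:6 O:1
  CH2CHO → C:2 H:3 O:1
Element totals:
  C: 8
  H: 17
  N: 1
  O: 3
Molecular formula: C8H17NO3.
DoU = (2C + 2 + N − H − X) / 2 = (2·8 + 2 + 1 − 17 − 0) / 2 = 1.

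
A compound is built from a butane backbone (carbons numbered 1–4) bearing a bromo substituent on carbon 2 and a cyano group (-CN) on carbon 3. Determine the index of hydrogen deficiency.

Atom tally by fragment:
  CH3 → C:1 H:3
  CH(Br) → C:1 H:1 Br:1
  CH(CN) → C:2 H:1 N:1
  CH3 → C:1 H:3
Element totals:
  C: 5
  H: 8
  Br: 1
  N: 1
Molecular formula: C5H8BrN.
DoU = (2C + 2 + N − H − X) / 2 = (2·5 + 2 + 1 − 8 − 1) / 2 = 2.

2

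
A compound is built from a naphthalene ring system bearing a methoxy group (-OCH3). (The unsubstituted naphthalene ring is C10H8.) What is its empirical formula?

Atom tally by fragment:
  naphthalene ring system core → C:10 H:8
  (− 1 ring H displaced by substituents)
  + OCH3 → C:1 H:3 O:1
Element totals:
  C: 11
  H: 10
  O: 1
Molecular formula: C11H10O.
gcd of subscripts (11, 10, 1) = 1, so the empirical formula equals the molecular formula.

C11H10O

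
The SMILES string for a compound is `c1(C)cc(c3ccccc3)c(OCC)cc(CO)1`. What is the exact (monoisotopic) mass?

Atom tally by fragment:
  benzene ring core → C:6 H:6
  (− 4 ring H displaced by substituents)
  + CH3 → C:1 H:3
  + C6H5 → C:6 H:5
  + OC2H5 → C:2 H:5 O:1
  + CH2OH → C:1 H:3 O:1
Element totals:
  C: 16
  H: 18
  O: 2
Molecular formula: C16H18O2.
  M = 16(12.0) + 18(1.007825) + 2(15.994915)
    = 192.000000 + 18.140850 + 31.989830 = 242.130680

242.1307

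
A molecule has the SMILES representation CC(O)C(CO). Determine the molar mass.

Atom tally by fragment:
  CH3 → C:1 H:3
  CH(OH) → C:1 H:2 O:1
  CH2CH2OH → C:2 H:5 O:1
Element totals:
  C: 4
  H: 10
  O: 2
Molecular formula: C4H10O2.
  M = 4(12.011) + 10(1.008) + 2(15.999)
    = 48.044 + 10.080 + 31.998 = 90.122

90.12 g/mol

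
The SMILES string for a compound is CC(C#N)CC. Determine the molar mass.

83.13 g/mol

Atom tally by fragment:
  CH3 → C:1 H:3
  CH(CN) → C:2 H:1 N:1
  CH2 → C:1 H:2
  CH3 → C:1 H:3
Element totals:
  C: 5
  H: 9
  N: 1
Molecular formula: C5H9N.
  M = 5(12.011) + 9(1.008) + 14.007
    = 60.055 + 9.072 + 14.007 = 83.134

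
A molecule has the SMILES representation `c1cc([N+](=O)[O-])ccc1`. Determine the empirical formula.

C6H5NO2

Atom tally by fragment:
  benzene ring core → C:6 H:6
  (− 1 ring H displaced by substituents)
  + NO2 → N:1 O:2
Element totals:
  C: 6
  H: 5
  N: 1
  O: 2
Molecular formula: C6H5NO2.
gcd of subscripts (6, 5, 1, 2) = 1, so the empirical formula equals the molecular formula.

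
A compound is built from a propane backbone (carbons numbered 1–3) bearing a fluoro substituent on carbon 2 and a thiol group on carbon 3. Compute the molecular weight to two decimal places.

94.15 g/mol

Atom tally by fragment:
  CH3 → C:1 H:3
  CH(F) → C:1 H:1 F:1
  CH2SH → C:1 H:3 S:1
Element totals:
  C: 3
  H: 7
  F: 1
  S: 1
Molecular formula: C3H7FS.
  M = 3(12.011) + 7(1.008) + 18.998 + 32.06
    = 36.033 + 7.056 + 18.998 + 32.060 = 94.147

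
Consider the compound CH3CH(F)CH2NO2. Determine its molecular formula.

Element totals:
  C: 3
  H: 6
  F: 1
  N: 1
  O: 2

C3H6FNO2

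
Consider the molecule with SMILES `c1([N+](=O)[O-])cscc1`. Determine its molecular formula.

Atom tally by fragment:
  thiophene ring core → C:4 H:4 S:1
  (− 1 ring H displaced by substituents)
  + NO2 → N:1 O:2
Element totals:
  C: 4
  H: 3
  N: 1
  O: 2
  S: 1

C4H3NO2S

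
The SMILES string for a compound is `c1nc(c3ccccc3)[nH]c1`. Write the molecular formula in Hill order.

Atom tally by fragment:
  imidazole ring core → C:3 H:4 N:2
  (− 1 ring H displaced by substituents)
  + C6H5 → C:6 H:5
Element totals:
  C: 9
  H: 8
  N: 2

C9H8N2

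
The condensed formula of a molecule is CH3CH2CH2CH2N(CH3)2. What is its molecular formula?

Element totals:
  C: 6
  H: 15
  N: 1

C6H15N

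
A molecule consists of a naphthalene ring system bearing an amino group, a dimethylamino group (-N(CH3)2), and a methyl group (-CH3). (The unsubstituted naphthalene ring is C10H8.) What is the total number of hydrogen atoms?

Atom tally by fragment:
  naphthalene ring system core → C:10 H:8
  (− 3 ring H displaced by substituents)
  + NH2 → N:1 H:2
  + N(CH3)2 → N:1 C:2 H:6
  + CH3 → C:1 H:3
Element totals:
  C: 13
  H: 16
  N: 2

16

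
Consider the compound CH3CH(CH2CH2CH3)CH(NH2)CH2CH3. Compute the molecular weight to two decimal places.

129.25 g/mol

Atom tally by fragment:
  CH3 → C:1 H:3
  CH(CH2CH2CH3) → C:4 H:8
  CH(NH2) → C:1 H:3 N:1
  CH2 → C:1 H:2
  CH3 → C:1 H:3
Element totals:
  C: 8
  H: 19
  N: 1
Molecular formula: C8H19N.
  M = 8(12.011) + 19(1.008) + 14.007
    = 96.088 + 19.152 + 14.007 = 129.247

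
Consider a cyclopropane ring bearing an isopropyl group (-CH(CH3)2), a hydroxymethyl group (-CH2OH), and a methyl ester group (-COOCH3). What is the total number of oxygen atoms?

Atom tally by fragment:
  cyclopropane ring core → C:3 H:6
  (− 3 ring H displaced by substituents)
  + CH(CH3)2 → C:3 H:7
  + CH2OH → C:1 H:3 O:1
  + COOCH3 → C:2 H:3 O:2
Element totals:
  C: 9
  H: 16
  O: 3

3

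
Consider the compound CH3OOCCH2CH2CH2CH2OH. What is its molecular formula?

C6H12O3

Atom tally by fragment:
  CH3OOCCH2 → C:3 H:5 O:2
  CH2 → C:1 H:2
  CH2 → C:1 H:2
  CH2OH → C:1 H:3 O:1
Element totals:
  C: 6
  H: 12
  O: 3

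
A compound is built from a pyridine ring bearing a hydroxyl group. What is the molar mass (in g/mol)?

Atom tally by fragment:
  pyridine ring core → C:5 H:5 N:1
  (− 1 ring H displaced by substituents)
  + OH → O:1 H:1
Element totals:
  C: 5
  H: 5
  N: 1
  O: 1
Molecular formula: C5H5NO.
  M = 5(12.011) + 5(1.008) + 14.007 + 15.999
    = 60.055 + 5.040 + 14.007 + 15.999 = 95.101

95.10 g/mol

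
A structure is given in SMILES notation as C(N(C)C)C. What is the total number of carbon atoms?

4

Atom tally by fragment:
  (CH3)2NCH2 → C:3 H:8 N:1
  CH3 → C:1 H:3
Element totals:
  C: 4
  H: 11
  N: 1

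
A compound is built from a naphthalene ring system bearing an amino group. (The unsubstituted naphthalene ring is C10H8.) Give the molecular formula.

Atom tally by fragment:
  naphthalene ring system core → C:10 H:8
  (− 1 ring H displaced by substituents)
  + NH2 → N:1 H:2
Element totals:
  C: 10
  H: 9
  N: 1

C10H9N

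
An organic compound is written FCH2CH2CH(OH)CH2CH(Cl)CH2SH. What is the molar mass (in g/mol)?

Element totals:
  C: 6
  H: 12
  Cl: 1
  F: 1
  O: 1
  S: 1
Molecular formula: C6H12ClFOS.
  M = 6(12.011) + 12(1.008) + 35.45 + 18.998 + 15.999 + 32.06
    = 72.066 + 12.096 + 35.450 + 18.998 + 15.999 + 32.060 = 186.669

186.67 g/mol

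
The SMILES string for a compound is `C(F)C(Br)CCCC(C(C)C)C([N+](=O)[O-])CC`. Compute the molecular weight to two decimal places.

312.22 g/mol

Atom tally by fragment:
  FCH2 → C:1 H:2 F:1
  CH(Br) → C:1 H:1 Br:1
  CH2 → C:1 H:2
  CH2 → C:1 H:2
  CH2 → C:1 H:2
  CH(CH(CH3)2) → C:4 H:8
  CH(NO2) → C:1 H:1 N:1 O:2
  CH2 → C:1 H:2
  CH3 → C:1 H:3
Element totals:
  C: 12
  H: 23
  Br: 1
  F: 1
  N: 1
  O: 2
Molecular formula: C12H23BrFNO2.
  M = 12(12.011) + 23(1.008) + 79.904 + 18.998 + 14.007 + 2(15.999)
    = 144.132 + 23.184 + 79.904 + 18.998 + 14.007 + 31.998 = 312.223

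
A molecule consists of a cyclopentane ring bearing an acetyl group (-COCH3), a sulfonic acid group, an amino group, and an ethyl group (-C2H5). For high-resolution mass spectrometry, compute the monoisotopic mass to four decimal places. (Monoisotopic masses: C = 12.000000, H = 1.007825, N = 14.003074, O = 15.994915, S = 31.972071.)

Atom tally by fragment:
  cyclopentane ring core → C:5 H:10
  (− 4 ring H displaced by substituents)
  + COCH3 → C:2 H:3 O:1
  + SO3H → S:1 O:3 H:1
  + NH2 → N:1 H:2
  + C2H5 → C:2 H:5
Element totals:
  C: 9
  H: 17
  N: 1
  O: 4
  S: 1
Molecular formula: C9H17NO4S.
  M = 9(12.0) + 17(1.007825) + 14.003074 + 4(15.994915) + 31.972071
    = 108.000000 + 17.133025 + 14.003074 + 63.979660 + 31.972071 = 235.087830

235.0878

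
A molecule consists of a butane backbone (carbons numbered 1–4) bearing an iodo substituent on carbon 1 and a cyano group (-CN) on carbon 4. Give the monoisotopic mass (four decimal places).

Atom tally by fragment:
  ICH2 → C:1 H:2 I:1
  CH2 → C:1 H:2
  CH2 → C:1 H:2
  CH2CN → C:2 H:2 N:1
Element totals:
  C: 5
  H: 8
  I: 1
  N: 1
Molecular formula: C5H8IN.
  M = 5(12.0) + 8(1.007825) + 126.904472 + 14.003074
    = 60.000000 + 8.062600 + 126.904472 + 14.003074 = 208.970146

208.9701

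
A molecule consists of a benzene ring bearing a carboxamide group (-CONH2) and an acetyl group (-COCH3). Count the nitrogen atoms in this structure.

1

Atom tally by fragment:
  benzene ring core → C:6 H:6
  (− 2 ring H displaced by substituents)
  + CONH2 → C:1 H:2 O:1 N:1
  + COCH3 → C:2 H:3 O:1
Element totals:
  C: 9
  H: 9
  N: 1
  O: 2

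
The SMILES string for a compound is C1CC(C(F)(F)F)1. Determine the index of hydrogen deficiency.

Atom tally by fragment:
  cyclopropane ring core → C:3 H:6
  (− 1 ring H displaced by substituents)
  + CF3 → C:1 F:3
Element totals:
  C: 4
  H: 5
  F: 3
Molecular formula: C4H5F3.
DoU = (2C + 2 + N − H − X) / 2 = (2·4 + 2 + 0 − 5 − 3) / 2 = 1.

1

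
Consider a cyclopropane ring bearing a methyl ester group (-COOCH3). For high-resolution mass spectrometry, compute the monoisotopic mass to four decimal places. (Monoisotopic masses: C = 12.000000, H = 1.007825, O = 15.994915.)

Atom tally by fragment:
  cyclopropane ring core → C:3 H:6
  (− 1 ring H displaced by substituents)
  + COOCH3 → C:2 H:3 O:2
Element totals:
  C: 5
  H: 8
  O: 2
Molecular formula: C5H8O2.
  M = 5(12.0) + 8(1.007825) + 2(15.994915)
    = 60.000000 + 8.062600 + 31.989830 = 100.052430

100.0524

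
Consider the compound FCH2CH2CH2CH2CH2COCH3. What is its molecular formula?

Element totals:
  C: 7
  H: 13
  F: 1
  O: 1

C7H13FO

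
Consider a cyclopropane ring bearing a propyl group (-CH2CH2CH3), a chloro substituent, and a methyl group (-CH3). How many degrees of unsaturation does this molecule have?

1

Atom tally by fragment:
  cyclopropane ring core → C:3 H:6
  (− 3 ring H displaced by substituents)
  + CH2CH2CH3 → C:3 H:7
  + Cl → Cl:1
  + CH3 → C:1 H:3
Element totals:
  C: 7
  H: 13
  Cl: 1
Molecular formula: C7H13Cl.
DoU = (2C + 2 + N − H − X) / 2 = (2·7 + 2 + 0 − 13 − 1) / 2 = 1.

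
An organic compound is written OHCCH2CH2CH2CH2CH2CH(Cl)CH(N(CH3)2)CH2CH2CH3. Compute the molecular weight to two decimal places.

Atom tally by fragment:
  OHCCH2 → C:2 H:3 O:1
  CH2 → C:1 H:2
  CH2 → C:1 H:2
  CH2 → C:1 H:2
  CH2 → C:1 H:2
  CH(Cl) → C:1 H:1 Cl:1
  CH(N(CH3)2) → C:3 H:7 N:1
  CH2 → C:1 H:2
  CH2 → C:1 H:2
  CH3 → C:1 H:3
Element totals:
  C: 13
  H: 26
  Cl: 1
  N: 1
  O: 1
Molecular formula: C13H26ClNO.
  M = 13(12.011) + 26(1.008) + 35.45 + 14.007 + 15.999
    = 156.143 + 26.208 + 35.450 + 14.007 + 15.999 = 247.807

247.81 g/mol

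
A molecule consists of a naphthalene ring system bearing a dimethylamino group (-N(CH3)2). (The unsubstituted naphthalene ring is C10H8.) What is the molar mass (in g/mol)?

171.24 g/mol

Atom tally by fragment:
  naphthalene ring system core → C:10 H:8
  (− 1 ring H displaced by substituents)
  + N(CH3)2 → N:1 C:2 H:6
Element totals:
  C: 12
  H: 13
  N: 1
Molecular formula: C12H13N.
  M = 12(12.011) + 13(1.008) + 14.007
    = 144.132 + 13.104 + 14.007 = 171.243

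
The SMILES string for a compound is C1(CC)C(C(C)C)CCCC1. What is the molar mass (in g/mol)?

Atom tally by fragment:
  cyclohexane ring core → C:6 H:12
  (− 2 ring H displaced by substituents)
  + C2H5 → C:2 H:5
  + CH(CH3)2 → C:3 H:7
Element totals:
  C: 11
  H: 22
Molecular formula: C11H22.
  M = 11(12.011) + 22(1.008)
    = 132.121 + 22.176 = 154.297

154.30 g/mol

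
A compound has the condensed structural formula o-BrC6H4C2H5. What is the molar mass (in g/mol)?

185.06 g/mol

Atom tally by fragment:
  benzene ring core → C:6 H:6
  (− 2 ring H displaced by substituents)
  + Br → Br:1
  + C2H5 → C:2 H:5
Element totals:
  C: 8
  H: 9
  Br: 1
Molecular formula: C8H9Br.
  M = 8(12.011) + 9(1.008) + 79.904
    = 96.088 + 9.072 + 79.904 = 185.064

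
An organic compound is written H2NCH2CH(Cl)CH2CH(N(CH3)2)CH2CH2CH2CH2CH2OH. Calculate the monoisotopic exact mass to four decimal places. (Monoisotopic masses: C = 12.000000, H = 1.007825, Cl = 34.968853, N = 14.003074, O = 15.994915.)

Atom tally by fragment:
  H2NCH2 → C:1 H:4 N:1
  CH(Cl) → C:1 H:1 Cl:1
  CH2 → C:1 H:2
  CH(N(CH3)2) → C:3 H:7 N:1
  CH2 → C:1 H:2
  CH2 → C:1 H:2
  CH2 → C:1 H:2
  CH2 → C:1 H:2
  CH2OH → C:1 H:3 O:1
Element totals:
  C: 11
  H: 25
  Cl: 1
  N: 2
  O: 1
Molecular formula: C11H25ClN2O.
  M = 11(12.0) + 25(1.007825) + 34.968853 + 2(14.003074) + 15.994915
    = 132.000000 + 25.195625 + 34.968853 + 28.006148 + 15.994915 = 236.165541

236.1655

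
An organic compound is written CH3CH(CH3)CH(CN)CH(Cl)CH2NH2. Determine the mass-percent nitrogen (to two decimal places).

Element totals:
  C: 7
  H: 13
  Cl: 1
  N: 2
Molecular formula: C7H13ClN2.
Molar mass = 160.645 g/mol.
Mass from N: 2 × 14.007 = 28.014 g/mol.
%N = 28.014 / 160.645 × 100 = 17.44%.

17.44%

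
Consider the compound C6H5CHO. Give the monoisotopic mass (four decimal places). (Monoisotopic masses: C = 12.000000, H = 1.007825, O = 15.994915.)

Atom tally by fragment:
  benzene ring core → C:6 H:6
  (− 1 ring H displaced by substituents)
  + CHO → C:1 H:1 O:1
Element totals:
  C: 7
  H: 6
  O: 1
Molecular formula: C7H6O.
  M = 7(12.0) + 6(1.007825) + 15.994915
    = 84.000000 + 6.046950 + 15.994915 = 106.041865

106.0419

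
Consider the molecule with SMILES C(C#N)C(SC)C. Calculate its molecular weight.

115.19 g/mol

Atom tally by fragment:
  NCCH2 → C:2 H:2 N:1
  CH(SCH3) → C:2 H:4 S:1
  CH3 → C:1 H:3
Element totals:
  C: 5
  H: 9
  N: 1
  S: 1
Molecular formula: C5H9NS.
  M = 5(12.011) + 9(1.008) + 14.007 + 32.06
    = 60.055 + 9.072 + 14.007 + 32.060 = 115.194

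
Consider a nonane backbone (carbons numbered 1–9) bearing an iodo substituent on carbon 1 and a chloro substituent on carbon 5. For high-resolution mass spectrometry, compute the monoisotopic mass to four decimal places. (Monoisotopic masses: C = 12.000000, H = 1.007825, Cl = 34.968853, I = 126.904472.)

288.0142

Atom tally by fragment:
  ICH2 → C:1 H:2 I:1
  CH2 → C:1 H:2
  CH2 → C:1 H:2
  CH2 → C:1 H:2
  CH(Cl) → C:1 H:1 Cl:1
  CH2 → C:1 H:2
  CH2 → C:1 H:2
  CH2 → C:1 H:2
  CH3 → C:1 H:3
Element totals:
  C: 9
  H: 18
  Cl: 1
  I: 1
Molecular formula: C9H18ClI.
  M = 9(12.0) + 18(1.007825) + 34.968853 + 126.904472
    = 108.000000 + 18.140850 + 34.968853 + 126.904472 = 288.014175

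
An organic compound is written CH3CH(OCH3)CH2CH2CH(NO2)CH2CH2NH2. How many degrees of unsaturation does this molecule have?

1

Element totals:
  C: 8
  H: 18
  N: 2
  O: 3
Molecular formula: C8H18N2O3.
DoU = (2C + 2 + N − H − X) / 2 = (2·8 + 2 + 2 − 18 − 0) / 2 = 1.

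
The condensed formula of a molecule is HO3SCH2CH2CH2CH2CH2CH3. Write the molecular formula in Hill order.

Atom tally by fragment:
  HO3SCH2 → C:1 H:3 S:1 O:3
  CH2 → C:1 H:2
  CH2 → C:1 H:2
  CH2 → C:1 H:2
  CH2 → C:1 H:2
  CH3 → C:1 H:3
Element totals:
  C: 6
  H: 14
  O: 3
  S: 1

C6H14O3S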